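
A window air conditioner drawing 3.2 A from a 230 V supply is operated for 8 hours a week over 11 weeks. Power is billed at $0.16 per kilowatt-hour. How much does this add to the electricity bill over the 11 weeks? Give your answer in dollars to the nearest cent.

Power = 3.2 A × 230 V = 736 W = 0.736 kW
Runtime = 8 h/week × 11 weeks = 88 h
Energy = 0.736 kW × 88 h = 64.768 kWh
Cost = 64.768 kWh × $0.16/kWh = $10.36

$10.36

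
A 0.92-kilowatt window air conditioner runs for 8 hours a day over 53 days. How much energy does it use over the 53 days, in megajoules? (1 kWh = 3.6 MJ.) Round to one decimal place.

1404.3 MJ

Runtime = 8 h/day × 53 days = 424 h
Energy = 0.92 kW × 424 h = 390.08 kWh
= 390.08 × 3.6 MJ = 1404.3 MJ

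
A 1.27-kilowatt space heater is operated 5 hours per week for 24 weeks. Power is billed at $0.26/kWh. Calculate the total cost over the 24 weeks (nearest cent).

$39.62

Runtime = 5 h/week × 24 weeks = 120 h
Energy = 1.27 kW × 120 h = 152.4 kWh
Cost = 152.4 kWh × $0.26/kWh = $39.62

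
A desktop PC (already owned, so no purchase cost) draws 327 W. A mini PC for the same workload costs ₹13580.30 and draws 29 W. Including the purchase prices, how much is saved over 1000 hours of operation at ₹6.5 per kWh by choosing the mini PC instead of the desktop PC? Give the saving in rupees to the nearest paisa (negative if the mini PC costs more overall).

-₹11643.30

desktop PC: ₹0.00 + (327/1000) kW × 1000 h × ₹6.5 = ₹0.00 + ₹2125.5 = ₹2125.5
mini PC: ₹13580.30 + (29/1000) kW × 1000 h × ₹6.5 = ₹13580.30 + ₹188.5 = ₹13768.8
Saving = ₹2125.5 − ₹13768.8 = −₹11643.3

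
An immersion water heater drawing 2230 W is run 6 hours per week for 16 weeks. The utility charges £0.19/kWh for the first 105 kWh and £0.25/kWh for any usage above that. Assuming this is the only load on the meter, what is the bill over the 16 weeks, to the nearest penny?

£47.22

Runtime = 6 h/week × 16 weeks = 96 h
Energy = 2.23 kW × 96 h = 214.08 kWh
Tier 1 (0–105 kWh): 105 × £0.19 = £19.95
Above 105 kWh: 109.08 × £0.25 = £27.27
Bill = £47.22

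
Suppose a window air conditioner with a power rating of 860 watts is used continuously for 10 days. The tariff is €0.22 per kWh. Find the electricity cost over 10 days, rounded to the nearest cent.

€45.41

Runtime = 24 h × 10 = 240 h
Energy = 0.86 kW × 240 h = 206.4 kWh
Cost = 206.4 kWh × €0.22/kWh = €45.41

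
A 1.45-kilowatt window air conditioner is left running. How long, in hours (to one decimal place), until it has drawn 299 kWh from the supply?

Hours = 299 kWh ÷ 1.45 kW = 206.2 h

206.2 h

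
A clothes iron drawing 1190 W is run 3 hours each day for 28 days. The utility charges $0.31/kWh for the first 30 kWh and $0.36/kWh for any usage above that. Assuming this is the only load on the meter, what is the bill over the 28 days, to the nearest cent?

Runtime = 3 h/day × 28 days = 84 h
Energy = 1.19 kW × 84 h = 99.96 kWh
Tier 1 (0–30 kWh): 30 × $0.31 = $9.3
Above 30 kWh: 69.96 × $0.36 = $25.1856
Bill = $34.49

$34.49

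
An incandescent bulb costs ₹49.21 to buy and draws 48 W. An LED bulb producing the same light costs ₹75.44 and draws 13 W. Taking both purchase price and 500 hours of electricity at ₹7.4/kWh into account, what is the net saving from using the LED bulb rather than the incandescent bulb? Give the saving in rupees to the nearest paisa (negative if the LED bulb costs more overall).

incandescent bulb: ₹49.21 + (48/1000) kW × 500 h × ₹7.4 = ₹49.21 + ₹177.6 = ₹226.81
LED bulb: ₹75.44 + (13/1000) kW × 500 h × ₹7.4 = ₹75.44 + ₹48.1 = ₹123.54
Saving = ₹226.81 − ₹123.54 = ₹103.27

₹103.27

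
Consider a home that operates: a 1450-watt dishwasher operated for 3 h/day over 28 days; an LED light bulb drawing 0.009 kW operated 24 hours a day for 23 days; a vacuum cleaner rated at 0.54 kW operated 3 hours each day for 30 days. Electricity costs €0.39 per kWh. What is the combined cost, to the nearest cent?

€68.39

dishwasher: Runtime = 3 h/day × 28 days = 84 h
dishwasher: 1.45 kW × 84 h = 121.8 kWh
LED light bulb: Runtime = 24 h × 23 = 552 h
LED light bulb: 0.009 kW × 552 h = 4.968 kWh
vacuum cleaner: Runtime = 3 h/day × 30 days = 90 h
vacuum cleaner: 0.54 kW × 90 h = 48.6 kWh
Total energy = 175.368 kWh
Cost = 175.368 × €0.39 = €68.39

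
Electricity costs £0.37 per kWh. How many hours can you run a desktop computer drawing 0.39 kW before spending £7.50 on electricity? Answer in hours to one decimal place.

52.0 h

Energy available = £7.50 ÷ £0.37/kWh = 20.2703 kWh
Hours = 20.2703 kWh ÷ 0.39 kW = 52.0 h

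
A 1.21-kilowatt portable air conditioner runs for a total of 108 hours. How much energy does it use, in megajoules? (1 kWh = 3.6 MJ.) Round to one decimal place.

470.4 MJ

Energy = 1.21 kW × 108 h = 130.68 kWh
= 130.68 × 3.6 MJ = 470.4 MJ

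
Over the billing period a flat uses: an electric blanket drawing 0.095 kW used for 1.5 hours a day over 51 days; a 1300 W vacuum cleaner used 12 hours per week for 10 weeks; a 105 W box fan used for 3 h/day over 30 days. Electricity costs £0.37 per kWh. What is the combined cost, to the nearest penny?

electric blanket: Runtime = 1.5 h/day × 51 days = 76.5 h
electric blanket: 0.095 kW × 76.5 h = 7.2675 kWh
vacuum cleaner: Runtime = 12 h/week × 10 weeks = 120 h
vacuum cleaner: 1.3 kW × 120 h = 156 kWh
box fan: Runtime = 3 h/day × 30 days = 90 h
box fan: 0.105 kW × 90 h = 9.45 kWh
Total energy = 172.7175 kWh
Cost = 172.7175 × £0.37 = £63.91

£63.91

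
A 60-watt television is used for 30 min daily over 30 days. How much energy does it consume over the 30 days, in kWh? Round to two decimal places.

Runtime = 30 min × 30 = 900 min = 15 h
Energy = 0.06 kW × 15 h = 0.9 kWh

0.90 kWh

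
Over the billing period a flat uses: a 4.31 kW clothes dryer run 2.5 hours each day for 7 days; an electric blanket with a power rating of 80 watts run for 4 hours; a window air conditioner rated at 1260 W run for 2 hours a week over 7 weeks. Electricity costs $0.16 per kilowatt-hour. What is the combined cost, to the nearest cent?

$14.94

clothes dryer: Runtime = 2.5 h/day × 7 days = 17.5 h
clothes dryer: 4.31 kW × 17.5 h = 75.425 kWh
electric blanket: 0.08 kW × 4 h = 0.32 kWh
window air conditioner: Runtime = 2 h/week × 7 weeks = 14 h
window air conditioner: 1.26 kW × 14 h = 17.64 kWh
Total energy = 93.385 kWh
Cost = 93.385 × $0.16 = $14.94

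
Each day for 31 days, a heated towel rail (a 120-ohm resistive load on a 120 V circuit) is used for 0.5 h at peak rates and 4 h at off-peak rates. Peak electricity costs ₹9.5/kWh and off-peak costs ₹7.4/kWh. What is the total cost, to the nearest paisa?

₹127.78

Power = V²/R = 120²/120 = 120 W = 0.12 kW
Peak energy = 0.12 kW × 0.5 h × 31 = 1.86 kWh
Off-peak energy = 0.12 kW × 4 h × 31 = 14.88 kWh
Cost = 1.86 × ₹9.5 + 14.88 × ₹7.4 = ₹17.67 + ₹110.112 = ₹127.78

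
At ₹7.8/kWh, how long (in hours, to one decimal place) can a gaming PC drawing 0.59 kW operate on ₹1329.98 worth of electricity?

Energy available = ₹1329.98 ÷ ₹7.8/kWh = 170.5103 kWh
Hours = 170.5103 kWh ÷ 0.59 kW = 289.0 h

289.0 h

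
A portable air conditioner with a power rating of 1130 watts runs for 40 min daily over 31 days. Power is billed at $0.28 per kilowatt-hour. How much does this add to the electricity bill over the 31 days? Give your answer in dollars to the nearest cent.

Runtime = 40 min × 31 = 1240 min = 20.666666… h
Energy = 1.13 kW × 20.666666… h = 23.353333… kWh
Cost = 23.353333… kWh × $0.28/kWh = $6.54

$6.54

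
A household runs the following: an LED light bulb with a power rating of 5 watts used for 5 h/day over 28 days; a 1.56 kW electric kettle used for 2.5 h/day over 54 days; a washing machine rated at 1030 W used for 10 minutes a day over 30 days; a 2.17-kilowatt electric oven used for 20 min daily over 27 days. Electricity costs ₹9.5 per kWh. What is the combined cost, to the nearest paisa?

₹2241.81

LED light bulb: Runtime = 5 h/day × 28 days = 140 h
LED light bulb: 0.005 kW × 140 h = 0.7 kWh
electric kettle: Runtime = 2.5 h/day × 54 days = 135 h
electric kettle: 1.56 kW × 135 h = 210.6 kWh
washing machine: Runtime = 10 min × 30 = 300 min = 5 h
washing machine: 1.03 kW × 5 h = 5.15 kWh
electric oven: Runtime = 20 min × 27 = 540 min = 9 h
electric oven: 2.17 kW × 9 h = 19.53 kWh
Total energy = 235.98 kWh
Cost = 235.98 × ₹9.5 = ₹2241.81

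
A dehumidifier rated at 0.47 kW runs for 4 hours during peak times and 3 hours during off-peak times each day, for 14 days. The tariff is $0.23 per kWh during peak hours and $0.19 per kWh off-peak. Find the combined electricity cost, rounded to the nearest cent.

Peak energy = 0.47 kW × 4 h × 14 = 26.32 kWh
Off-peak energy = 0.47 kW × 3 h × 14 = 19.74 kWh
Cost = 26.32 × $0.23 + 19.74 × $0.19 = $6.0536 + $3.7506 = $9.80

$9.80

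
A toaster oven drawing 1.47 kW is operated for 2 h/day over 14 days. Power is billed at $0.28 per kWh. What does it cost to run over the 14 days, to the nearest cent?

Runtime = 2 h/day × 14 days = 28 h
Energy = 1.47 kW × 28 h = 41.16 kWh
Cost = 41.16 kWh × $0.28/kWh = $11.52

$11.52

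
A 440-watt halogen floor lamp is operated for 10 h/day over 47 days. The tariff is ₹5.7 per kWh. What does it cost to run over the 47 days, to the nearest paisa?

Runtime = 10 h/day × 47 days = 470 h
Energy = 0.44 kW × 470 h = 206.8 kWh
Cost = 206.8 kWh × ₹5.7/kWh = ₹1178.76

₹1178.76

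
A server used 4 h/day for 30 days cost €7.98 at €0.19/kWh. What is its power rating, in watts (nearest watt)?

Energy = €7.98 ÷ €0.19/kWh = 42 kWh
Runtime = 4 h/day × 30 days = 120 h
Power = 42 kWh ÷ 120 h = 0.35 kW = 350 W

350 W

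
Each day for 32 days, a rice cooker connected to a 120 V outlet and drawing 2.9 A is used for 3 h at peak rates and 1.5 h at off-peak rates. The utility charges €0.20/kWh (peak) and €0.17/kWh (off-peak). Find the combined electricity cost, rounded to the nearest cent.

Power = 2.9 A × 120 V = 348 W = 0.348 kW
Peak energy = 0.348 kW × 3 h × 32 = 33.408 kWh
Off-peak energy = 0.348 kW × 1.5 h × 32 = 16.704 kWh
Cost = 33.408 × €0.20 + 16.704 × €0.17 = €6.6816 + €2.83968 = €9.52

€9.52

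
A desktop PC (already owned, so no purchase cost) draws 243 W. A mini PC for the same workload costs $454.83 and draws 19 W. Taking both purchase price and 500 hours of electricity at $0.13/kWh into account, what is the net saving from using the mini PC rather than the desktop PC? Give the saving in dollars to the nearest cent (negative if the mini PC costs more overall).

-$440.27

desktop PC: $0.00 + (243/1000) kW × 500 h × $0.13 = $0.00 + $15.795 = $15.795
mini PC: $454.83 + (19/1000) kW × 500 h × $0.13 = $454.83 + $1.235 = $456.065
Saving = $15.795 − $456.065 = −$440.27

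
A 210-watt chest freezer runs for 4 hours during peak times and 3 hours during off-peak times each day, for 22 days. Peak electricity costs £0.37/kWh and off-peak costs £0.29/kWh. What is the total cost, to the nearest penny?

£10.86

Peak energy = 0.21 kW × 4 h × 22 = 18.48 kWh
Off-peak energy = 0.21 kW × 3 h × 22 = 13.86 kWh
Cost = 18.48 × £0.37 + 13.86 × £0.29 = £6.8376 + £4.0194 = £10.86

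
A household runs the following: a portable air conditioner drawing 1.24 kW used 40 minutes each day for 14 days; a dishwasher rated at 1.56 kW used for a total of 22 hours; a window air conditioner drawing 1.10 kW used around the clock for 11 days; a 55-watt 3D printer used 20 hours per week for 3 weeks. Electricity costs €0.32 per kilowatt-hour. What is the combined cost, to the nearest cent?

€108.67

portable air conditioner: Runtime = 40 min × 14 = 560 min = 9.333333… h
portable air conditioner: 1.24 kW × 9.333333… h = 11.573333… kWh
dishwasher: 1.56 kW × 22 h = 34.32 kWh
window air conditioner: Runtime = 24 h × 11 = 264 h
window air conditioner: 1.1 kW × 264 h = 290.4 kWh
3D printer: Runtime = 20 h/week × 3 weeks = 60 h
3D printer: 0.055 kW × 60 h = 3.3 kWh
Total energy = 339.593333… kWh
Cost = 339.593333… × €0.32 = €108.67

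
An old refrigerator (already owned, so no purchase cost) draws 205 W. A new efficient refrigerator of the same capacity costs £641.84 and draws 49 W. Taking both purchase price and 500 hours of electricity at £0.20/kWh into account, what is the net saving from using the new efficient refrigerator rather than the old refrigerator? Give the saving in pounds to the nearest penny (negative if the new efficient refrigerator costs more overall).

-£626.24

old refrigerator: £0.00 + (205/1000) kW × 500 h × £0.20 = £0.00 + £20.5 = £20.5
new efficient refrigerator: £641.84 + (49/1000) kW × 500 h × £0.20 = £641.84 + £4.9 = £646.74
Saving = £20.5 − £646.74 = −£626.24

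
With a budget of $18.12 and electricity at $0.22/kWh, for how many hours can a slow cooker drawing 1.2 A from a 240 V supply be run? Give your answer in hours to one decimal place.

286.0 h

Power = 1.2 A × 240 V = 288 W = 0.288 kW
Energy available = $18.12 ÷ $0.22/kWh = 82.3636 kWh
Hours = 82.3636 kWh ÷ 0.288 kW = 286.0 h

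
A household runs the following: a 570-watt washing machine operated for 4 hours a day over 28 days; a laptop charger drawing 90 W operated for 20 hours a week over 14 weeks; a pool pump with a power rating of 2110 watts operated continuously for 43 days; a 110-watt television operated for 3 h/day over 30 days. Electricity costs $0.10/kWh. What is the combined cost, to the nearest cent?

washing machine: Runtime = 4 h/day × 28 days = 112 h
washing machine: 0.57 kW × 112 h = 63.84 kWh
laptop charger: Runtime = 20 h/week × 14 weeks = 280 h
laptop charger: 0.09 kW × 280 h = 25.2 kWh
pool pump: Runtime = 24 h × 43 = 1032 h
pool pump: 2.11 kW × 1032 h = 2177.52 kWh
television: Runtime = 3 h/day × 30 days = 90 h
television: 0.11 kW × 90 h = 9.9 kWh
Total energy = 2276.46 kWh
Cost = 2276.46 × $0.10 = $227.65

$227.65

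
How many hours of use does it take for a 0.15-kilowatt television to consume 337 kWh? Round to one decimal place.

2246.7 h

Hours = 337 kWh ÷ 0.15 kW = 2246.7 h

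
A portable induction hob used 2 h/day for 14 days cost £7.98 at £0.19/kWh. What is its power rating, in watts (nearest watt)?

1500 W

Energy = £7.98 ÷ £0.19/kWh = 42 kWh
Runtime = 2 h/day × 14 days = 28 h
Power = 42 kWh ÷ 28 h = 1.5 kW = 1500 W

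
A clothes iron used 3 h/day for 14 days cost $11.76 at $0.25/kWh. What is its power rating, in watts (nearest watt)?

Energy = $11.76 ÷ $0.25/kWh = 47.04 kWh
Runtime = 3 h/day × 14 days = 42 h
Power = 47.04 kWh ÷ 42 h = 1.12 kW = 1120 W

1120 W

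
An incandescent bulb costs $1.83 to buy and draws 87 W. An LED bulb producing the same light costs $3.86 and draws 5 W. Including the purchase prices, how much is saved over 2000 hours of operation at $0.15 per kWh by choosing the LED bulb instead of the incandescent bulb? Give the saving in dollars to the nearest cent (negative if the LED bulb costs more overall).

incandescent bulb: $1.83 + (87/1000) kW × 2000 h × $0.15 = $1.83 + $26.1 = $27.93
LED bulb: $3.86 + (5/1000) kW × 2000 h × $0.15 = $3.86 + $1.5 = $5.36
Saving = $27.93 − $5.36 = $22.57

$22.57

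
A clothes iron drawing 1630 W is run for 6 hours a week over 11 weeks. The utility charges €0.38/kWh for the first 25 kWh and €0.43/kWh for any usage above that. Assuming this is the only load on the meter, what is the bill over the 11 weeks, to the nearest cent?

€45.01

Runtime = 6 h/week × 11 weeks = 66 h
Energy = 1.63 kW × 66 h = 107.58 kWh
Tier 1 (0–25 kWh): 25 × €0.38 = €9.5
Above 25 kWh: 82.58 × €0.43 = €35.5094
Bill = €45.01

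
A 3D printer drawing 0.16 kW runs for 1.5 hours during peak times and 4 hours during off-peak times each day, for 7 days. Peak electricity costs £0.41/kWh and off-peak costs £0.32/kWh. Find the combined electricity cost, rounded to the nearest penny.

Peak energy = 0.16 kW × 1.5 h × 7 = 1.68 kWh
Off-peak energy = 0.16 kW × 4 h × 7 = 4.48 kWh
Cost = 1.68 × £0.41 + 4.48 × £0.32 = £0.6888 + £1.4336 = £2.12

£2.12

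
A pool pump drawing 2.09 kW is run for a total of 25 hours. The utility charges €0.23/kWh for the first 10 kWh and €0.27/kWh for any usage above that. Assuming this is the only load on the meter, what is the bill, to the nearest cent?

€13.71

Energy = 2.09 kW × 25 h = 52.25 kWh
Tier 1 (0–10 kWh): 10 × €0.23 = €2.3
Above 10 kWh: 42.25 × €0.27 = €11.4075
Bill = €13.71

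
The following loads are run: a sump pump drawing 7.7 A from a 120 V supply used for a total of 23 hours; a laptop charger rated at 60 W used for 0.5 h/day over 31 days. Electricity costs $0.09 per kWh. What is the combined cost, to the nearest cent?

$2.00

sump pump: Power = 7.7 A × 120 V = 924 W = 0.924 kW
sump pump: 0.924 kW × 23 h = 21.252 kWh
laptop charger: Runtime = 0.5 h/day × 31 days = 15.5 h
laptop charger: 0.06 kW × 15.5 h = 0.93 kWh
Total energy = 22.182 kWh
Cost = 22.182 × $0.09 = $2.00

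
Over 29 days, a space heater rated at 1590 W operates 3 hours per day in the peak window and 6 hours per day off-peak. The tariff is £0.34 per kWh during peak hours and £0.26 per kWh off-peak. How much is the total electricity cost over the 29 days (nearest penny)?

£118.96

Peak energy = 1.59 kW × 3 h × 29 = 138.33 kWh
Off-peak energy = 1.59 kW × 6 h × 29 = 276.66 kWh
Cost = 138.33 × £0.34 + 276.66 × £0.26 = £47.0322 + £71.9316 = £118.96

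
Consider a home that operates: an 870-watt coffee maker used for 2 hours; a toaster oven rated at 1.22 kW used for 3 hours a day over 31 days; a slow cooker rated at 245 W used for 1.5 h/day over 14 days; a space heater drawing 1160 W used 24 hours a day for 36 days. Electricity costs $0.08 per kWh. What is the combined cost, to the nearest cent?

$89.81

coffee maker: 0.87 kW × 2 h = 1.74 kWh
toaster oven: Runtime = 3 h/day × 31 days = 93 h
toaster oven: 1.22 kW × 93 h = 113.46 kWh
slow cooker: Runtime = 1.5 h/day × 14 days = 21 h
slow cooker: 0.245 kW × 21 h = 5.145 kWh
space heater: Runtime = 24 h × 36 = 864 h
space heater: 1.16 kW × 864 h = 1002.24 kWh
Total energy = 1122.585 kWh
Cost = 1122.585 × $0.08 = $89.81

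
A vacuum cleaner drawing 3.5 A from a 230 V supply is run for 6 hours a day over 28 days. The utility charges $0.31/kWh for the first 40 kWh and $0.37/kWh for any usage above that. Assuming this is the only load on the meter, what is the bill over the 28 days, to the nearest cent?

$47.64

Power = 3.5 A × 230 V = 805 W = 0.805 kW
Runtime = 6 h/day × 28 days = 168 h
Energy = 0.805 kW × 168 h = 135.24 kWh
Tier 1 (0–40 kWh): 40 × $0.31 = $12.4
Above 40 kWh: 95.24 × $0.37 = $35.2388
Bill = $47.64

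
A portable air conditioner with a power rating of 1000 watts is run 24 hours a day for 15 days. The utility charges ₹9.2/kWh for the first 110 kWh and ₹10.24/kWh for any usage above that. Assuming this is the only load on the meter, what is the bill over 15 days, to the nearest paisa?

₹3572.00

Runtime = 24 h × 15 = 360 h
Energy = 1 kW × 360 h = 360 kWh
Tier 1 (0–110 kWh): 110 × ₹9.2 = ₹1012
Above 110 kWh: 250 × ₹10.24 = ₹2560
Bill = ₹3572.00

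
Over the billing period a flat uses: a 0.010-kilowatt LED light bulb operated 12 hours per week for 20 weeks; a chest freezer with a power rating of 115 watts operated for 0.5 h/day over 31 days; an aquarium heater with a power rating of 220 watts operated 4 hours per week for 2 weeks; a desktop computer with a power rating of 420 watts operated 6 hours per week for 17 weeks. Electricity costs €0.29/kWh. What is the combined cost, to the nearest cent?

LED light bulb: Runtime = 12 h/week × 20 weeks = 240 h
LED light bulb: 0.01 kW × 240 h = 2.4 kWh
chest freezer: Runtime = 0.5 h/day × 31 days = 15.5 h
chest freezer: 0.115 kW × 15.5 h = 1.7825 kWh
aquarium heater: Runtime = 4 h/week × 2 weeks = 8 h
aquarium heater: 0.22 kW × 8 h = 1.76 kWh
desktop computer: Runtime = 6 h/week × 17 weeks = 102 h
desktop computer: 0.42 kW × 102 h = 42.84 kWh
Total energy = 48.7825 kWh
Cost = 48.7825 × €0.29 = €14.15

€14.15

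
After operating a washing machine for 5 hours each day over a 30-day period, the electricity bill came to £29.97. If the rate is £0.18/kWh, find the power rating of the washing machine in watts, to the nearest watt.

Energy = £29.97 ÷ £0.18/kWh = 166.5 kWh
Runtime = 5 h/day × 30 days = 150 h
Power = 166.5 kWh ÷ 150 h = 1.11 kW = 1110 W

1110 W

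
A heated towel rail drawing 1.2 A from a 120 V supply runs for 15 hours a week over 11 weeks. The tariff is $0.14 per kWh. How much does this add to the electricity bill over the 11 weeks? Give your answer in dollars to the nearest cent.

Power = 1.2 A × 120 V = 144 W = 0.144 kW
Runtime = 15 h/week × 11 weeks = 165 h
Energy = 0.144 kW × 165 h = 23.76 kWh
Cost = 23.76 kWh × $0.14/kWh = $3.33

$3.33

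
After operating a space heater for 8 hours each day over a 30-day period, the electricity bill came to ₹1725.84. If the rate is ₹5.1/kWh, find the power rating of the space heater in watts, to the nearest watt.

1410 W

Energy = ₹1725.84 ÷ ₹5.1/kWh = 338.4 kWh
Runtime = 8 h/day × 30 days = 240 h
Power = 338.4 kWh ÷ 240 h = 1.41 kW = 1410 W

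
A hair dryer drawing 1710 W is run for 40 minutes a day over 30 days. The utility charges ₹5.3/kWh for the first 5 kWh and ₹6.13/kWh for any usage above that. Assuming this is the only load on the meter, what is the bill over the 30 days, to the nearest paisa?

Runtime = 40 min × 30 = 1200 min = 20 h
Energy = 1.71 kW × 20 h = 34.2 kWh
Tier 1 (0–5 kWh): 5 × ₹5.3 = ₹26.5
Above 5 kWh: 29.2 × ₹6.13 = ₹178.996
Bill = ₹205.50

₹205.50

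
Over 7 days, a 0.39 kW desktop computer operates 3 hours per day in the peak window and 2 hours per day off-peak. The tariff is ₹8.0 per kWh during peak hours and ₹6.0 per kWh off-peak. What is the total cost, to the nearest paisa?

₹98.28

Peak energy = 0.39 kW × 3 h × 7 = 8.19 kWh
Off-peak energy = 0.39 kW × 2 h × 7 = 5.46 kWh
Cost = 8.19 × ₹8.0 + 5.46 × ₹6.0 = ₹65.52 + ₹32.76 = ₹98.28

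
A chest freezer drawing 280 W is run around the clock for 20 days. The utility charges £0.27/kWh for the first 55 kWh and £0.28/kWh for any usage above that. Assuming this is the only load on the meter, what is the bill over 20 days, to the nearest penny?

Runtime = 24 h × 20 = 480 h
Energy = 0.28 kW × 480 h = 134.4 kWh
Tier 1 (0–55 kWh): 55 × £0.27 = £14.85
Above 55 kWh: 79.4 × £0.28 = £22.232
Bill = £37.08

£37.08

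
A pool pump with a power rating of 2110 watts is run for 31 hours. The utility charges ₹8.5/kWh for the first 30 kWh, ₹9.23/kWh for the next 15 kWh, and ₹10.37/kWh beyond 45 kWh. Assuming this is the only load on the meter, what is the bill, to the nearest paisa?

Energy = 2.11 kW × 31 h = 65.41 kWh
Tier 1 (0–30 kWh): 30 × ₹8.5 = ₹255
Tier 2 (30–45 kWh): 15 × ₹9.23 = ₹138.45
Above 45 kWh: 20.41 × ₹10.37 = ₹211.6517
Bill = ₹605.10

₹605.10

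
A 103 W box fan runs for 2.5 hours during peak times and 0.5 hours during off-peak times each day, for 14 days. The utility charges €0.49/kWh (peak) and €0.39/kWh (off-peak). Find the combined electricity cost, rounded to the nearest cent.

Peak energy = 0.103 kW × 2.5 h × 14 = 3.605 kWh
Off-peak energy = 0.103 kW × 0.5 h × 14 = 0.721 kWh
Cost = 3.605 × €0.49 + 0.721 × €0.39 = €1.76645 + €0.28119 = €2.05

€2.05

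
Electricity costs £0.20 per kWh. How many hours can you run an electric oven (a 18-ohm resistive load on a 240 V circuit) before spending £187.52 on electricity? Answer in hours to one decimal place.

293.0 h

Power = V²/R = 240²/18 = 3200 W = 3.2 kW
Energy available = £187.52 ÷ £0.20/kWh = 937.6 kWh
Hours = 937.6 kWh ÷ 3.2 kW = 293.0 h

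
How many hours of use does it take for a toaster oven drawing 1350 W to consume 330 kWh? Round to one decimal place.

244.4 h

Hours = 330 kWh ÷ 1.35 kW = 244.4 h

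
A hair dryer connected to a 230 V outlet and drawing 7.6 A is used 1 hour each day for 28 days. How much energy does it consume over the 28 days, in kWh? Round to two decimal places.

48.94 kWh

Power = 7.6 A × 230 V = 1748 W = 1.748 kW
Runtime = 1 h/day × 28 days = 28 h
Energy = 1.748 kW × 28 h = 48.944 kWh ≈ 48.94 kWh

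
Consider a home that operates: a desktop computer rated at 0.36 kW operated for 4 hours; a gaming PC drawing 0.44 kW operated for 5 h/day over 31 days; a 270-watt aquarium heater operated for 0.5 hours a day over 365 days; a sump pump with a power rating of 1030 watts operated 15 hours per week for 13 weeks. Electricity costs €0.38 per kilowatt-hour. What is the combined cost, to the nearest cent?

€121.51

desktop computer: 0.36 kW × 4 h = 1.44 kWh
gaming PC: Runtime = 5 h/day × 31 days = 155 h
gaming PC: 0.44 kW × 155 h = 68.2 kWh
aquarium heater: Runtime = 0.5 h/day × 365 days = 182.5 h
aquarium heater: 0.27 kW × 182.5 h = 49.275 kWh
sump pump: Runtime = 15 h/week × 13 weeks = 195 h
sump pump: 1.03 kW × 195 h = 200.85 kWh
Total energy = 319.765 kWh
Cost = 319.765 × €0.38 = €121.51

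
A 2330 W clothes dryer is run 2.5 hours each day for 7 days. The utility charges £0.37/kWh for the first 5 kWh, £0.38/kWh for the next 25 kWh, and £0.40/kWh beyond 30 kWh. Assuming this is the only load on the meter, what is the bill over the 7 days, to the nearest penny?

Runtime = 2.5 h/day × 7 days = 17.5 h
Energy = 2.33 kW × 17.5 h = 40.775 kWh
Tier 1 (0–5 kWh): 5 × £0.37 = £1.85
Tier 2 (5–30 kWh): 25 × £0.38 = £9.5
Above 30 kWh: 10.775 × £0.40 = £4.31
Bill = £15.66

£15.66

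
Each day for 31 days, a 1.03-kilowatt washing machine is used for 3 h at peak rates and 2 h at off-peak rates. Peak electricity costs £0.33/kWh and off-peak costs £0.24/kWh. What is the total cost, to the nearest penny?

£46.94

Peak energy = 1.03 kW × 3 h × 31 = 95.79 kWh
Off-peak energy = 1.03 kW × 2 h × 31 = 63.86 kWh
Cost = 95.79 × £0.33 + 63.86 × £0.24 = £31.6107 + £15.3264 = £46.94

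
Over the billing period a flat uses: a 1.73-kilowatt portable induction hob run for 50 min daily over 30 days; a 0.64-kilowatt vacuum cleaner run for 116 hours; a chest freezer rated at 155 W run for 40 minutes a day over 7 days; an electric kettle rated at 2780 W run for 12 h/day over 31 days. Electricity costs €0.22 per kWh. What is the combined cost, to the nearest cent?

€253.52

portable induction hob: Runtime = 50 min × 30 = 1500 min = 25 h
portable induction hob: 1.73 kW × 25 h = 43.25 kWh
vacuum cleaner: 0.64 kW × 116 h = 74.24 kWh
chest freezer: Runtime = 40 min × 7 = 280 min = 4.666666… h
chest freezer: 0.155 kW × 4.666666… h = 0.723333… kWh
electric kettle: Runtime = 12 h/day × 31 days = 372 h
electric kettle: 2.78 kW × 372 h = 1034.16 kWh
Total energy = 1152.373333… kWh
Cost = 1152.373333… × €0.22 = €253.52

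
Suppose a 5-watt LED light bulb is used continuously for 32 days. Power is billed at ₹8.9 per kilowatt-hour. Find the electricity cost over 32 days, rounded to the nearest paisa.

Runtime = 24 h × 32 = 768 h
Energy = 0.005 kW × 768 h = 3.84 kWh
Cost = 3.84 kWh × ₹8.9/kWh = ₹34.18

₹34.18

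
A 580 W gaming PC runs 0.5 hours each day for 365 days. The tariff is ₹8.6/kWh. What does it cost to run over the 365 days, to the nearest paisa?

Runtime = 0.5 h/day × 365 days = 182.5 h
Energy = 0.58 kW × 182.5 h = 105.85 kWh
Cost = 105.85 kWh × ₹8.6/kWh = ₹910.31

₹910.31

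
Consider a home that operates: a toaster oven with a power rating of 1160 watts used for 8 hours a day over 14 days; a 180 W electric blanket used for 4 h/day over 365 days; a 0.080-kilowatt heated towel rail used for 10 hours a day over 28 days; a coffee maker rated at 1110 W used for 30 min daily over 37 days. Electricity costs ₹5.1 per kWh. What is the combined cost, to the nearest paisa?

toaster oven: Runtime = 8 h/day × 14 days = 112 h
toaster oven: 1.16 kW × 112 h = 129.92 kWh
electric blanket: Runtime = 4 h/day × 365 days = 1460 h
electric blanket: 0.18 kW × 1460 h = 262.8 kWh
heated towel rail: Runtime = 10 h/day × 28 days = 280 h
heated towel rail: 0.08 kW × 280 h = 22.4 kWh
coffee maker: Runtime = 30 min × 37 = 1110 min = 18.5 h
coffee maker: 1.11 kW × 18.5 h = 20.535 kWh
Total energy = 435.655 kWh
Cost = 435.655 × ₹5.1 = ₹2221.84

₹2221.84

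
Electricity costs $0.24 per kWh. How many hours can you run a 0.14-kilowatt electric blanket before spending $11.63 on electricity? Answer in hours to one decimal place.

346.1 h

Energy available = $11.63 ÷ $0.24/kWh = 48.4583 kWh
Hours = 48.4583 kWh ÷ 0.14 kW = 346.1 h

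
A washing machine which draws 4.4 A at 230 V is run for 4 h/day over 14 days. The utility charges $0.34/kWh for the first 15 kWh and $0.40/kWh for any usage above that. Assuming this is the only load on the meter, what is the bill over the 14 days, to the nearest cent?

Power = 4.4 A × 230 V = 1012 W = 1.012 kW
Runtime = 4 h/day × 14 days = 56 h
Energy = 1.012 kW × 56 h = 56.672 kWh
Tier 1 (0–15 kWh): 15 × $0.34 = $5.1
Above 15 kWh: 41.672 × $0.40 = $16.6688
Bill = $21.77

$21.77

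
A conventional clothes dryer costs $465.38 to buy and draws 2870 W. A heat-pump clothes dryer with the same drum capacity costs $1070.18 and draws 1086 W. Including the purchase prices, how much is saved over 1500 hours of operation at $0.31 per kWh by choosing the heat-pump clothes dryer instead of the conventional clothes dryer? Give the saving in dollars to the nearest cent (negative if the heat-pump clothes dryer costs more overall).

$224.76

conventional clothes dryer: $465.38 + (2870/1000) kW × 1500 h × $0.31 = $465.38 + $1334.55 = $1799.93
heat-pump clothes dryer: $1070.18 + (1086/1000) kW × 1500 h × $0.31 = $1070.18 + $504.99 = $1575.17
Saving = $1799.93 − $1575.17 = $224.76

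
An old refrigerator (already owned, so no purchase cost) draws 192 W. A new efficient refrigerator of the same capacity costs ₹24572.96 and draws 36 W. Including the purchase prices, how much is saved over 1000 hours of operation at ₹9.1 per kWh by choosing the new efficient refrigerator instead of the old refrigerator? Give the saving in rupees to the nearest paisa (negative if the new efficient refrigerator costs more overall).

-₹23153.36

old refrigerator: ₹0.00 + (192/1000) kW × 1000 h × ₹9.1 = ₹0.00 + ₹1747.2 = ₹1747.2
new efficient refrigerator: ₹24572.96 + (36/1000) kW × 1000 h × ₹9.1 = ₹24572.96 + ₹327.6 = ₹24900.56
Saving = ₹1747.2 − ₹24900.56 = −₹23153.36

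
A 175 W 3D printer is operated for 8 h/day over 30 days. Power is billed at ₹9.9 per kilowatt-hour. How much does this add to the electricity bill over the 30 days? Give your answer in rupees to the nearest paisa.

Runtime = 8 h/day × 30 days = 240 h
Energy = 0.175 kW × 240 h = 42 kWh
Cost = 42 kWh × ₹9.9/kWh = ₹415.80

₹415.80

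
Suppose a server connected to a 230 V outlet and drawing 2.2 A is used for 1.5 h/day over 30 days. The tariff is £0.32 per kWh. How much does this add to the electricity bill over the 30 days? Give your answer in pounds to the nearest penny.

£7.29

Power = 2.2 A × 230 V = 506 W = 0.506 kW
Runtime = 1.5 h/day × 30 days = 45 h
Energy = 0.506 kW × 45 h = 22.77 kWh
Cost = 22.77 kWh × £0.32/kWh = £7.29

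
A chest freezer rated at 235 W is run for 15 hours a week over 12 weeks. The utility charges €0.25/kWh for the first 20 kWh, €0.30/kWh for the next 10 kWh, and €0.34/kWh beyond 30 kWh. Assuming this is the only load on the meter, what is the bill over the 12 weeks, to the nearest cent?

Runtime = 15 h/week × 12 weeks = 180 h
Energy = 0.235 kW × 180 h = 42.3 kWh
Tier 1 (0–20 kWh): 20 × €0.25 = €5
Tier 2 (20–30 kWh): 10 × €0.30 = €3
Above 30 kWh: 12.3 × €0.34 = €4.182
Bill = €12.18

€12.18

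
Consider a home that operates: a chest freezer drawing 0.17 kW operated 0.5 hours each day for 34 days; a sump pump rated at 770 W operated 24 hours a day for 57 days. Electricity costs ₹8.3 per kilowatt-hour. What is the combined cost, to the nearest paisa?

₹8766.88

chest freezer: Runtime = 0.5 h/day × 34 days = 17 h
chest freezer: 0.17 kW × 17 h = 2.89 kWh
sump pump: Runtime = 24 h × 57 = 1368 h
sump pump: 0.77 kW × 1368 h = 1053.36 kWh
Total energy = 1056.25 kWh
Cost = 1056.25 × ₹8.3 = ₹8766.88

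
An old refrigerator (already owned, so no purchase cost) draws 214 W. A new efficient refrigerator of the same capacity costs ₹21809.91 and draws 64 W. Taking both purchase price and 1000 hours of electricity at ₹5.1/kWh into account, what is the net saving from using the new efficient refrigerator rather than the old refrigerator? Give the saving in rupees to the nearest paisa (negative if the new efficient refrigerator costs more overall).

-₹21044.91

old refrigerator: ₹0.00 + (214/1000) kW × 1000 h × ₹5.1 = ₹0.00 + ₹1091.4 = ₹1091.4
new efficient refrigerator: ₹21809.91 + (64/1000) kW × 1000 h × ₹5.1 = ₹21809.91 + ₹326.4 = ₹22136.31
Saving = ₹1091.4 − ₹22136.31 = −₹21044.91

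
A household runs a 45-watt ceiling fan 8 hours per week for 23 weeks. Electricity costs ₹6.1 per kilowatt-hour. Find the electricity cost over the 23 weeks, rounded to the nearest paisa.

Runtime = 8 h/week × 23 weeks = 184 h
Energy = 0.045 kW × 184 h = 8.28 kWh
Cost = 8.28 kWh × ₹6.1/kWh = ₹50.51

₹50.51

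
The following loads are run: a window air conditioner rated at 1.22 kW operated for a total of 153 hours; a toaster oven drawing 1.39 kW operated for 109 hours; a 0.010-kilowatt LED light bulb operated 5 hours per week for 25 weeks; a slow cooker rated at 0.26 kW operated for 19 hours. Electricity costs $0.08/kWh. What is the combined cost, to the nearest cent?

$27.55

window air conditioner: 1.22 kW × 153 h = 186.66 kWh
toaster oven: 1.39 kW × 109 h = 151.51 kWh
LED light bulb: Runtime = 5 h/week × 25 weeks = 125 h
LED light bulb: 0.01 kW × 125 h = 1.25 kWh
slow cooker: 0.26 kW × 19 h = 4.94 kWh
Total energy = 344.36 kWh
Cost = 344.36 × $0.08 = $27.55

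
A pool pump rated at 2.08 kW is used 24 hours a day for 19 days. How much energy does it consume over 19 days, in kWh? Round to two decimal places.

Runtime = 24 h × 19 = 456 h
Energy = 2.08 kW × 456 h = 948.48 kWh

948.48 kWh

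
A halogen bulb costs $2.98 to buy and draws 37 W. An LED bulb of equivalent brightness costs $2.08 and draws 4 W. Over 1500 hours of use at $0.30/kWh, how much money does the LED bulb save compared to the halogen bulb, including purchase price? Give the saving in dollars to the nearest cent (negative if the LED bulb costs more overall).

$15.75

halogen bulb: $2.98 + (37/1000) kW × 1500 h × $0.30 = $2.98 + $16.65 = $19.63
LED bulb: $2.08 + (4/1000) kW × 1500 h × $0.30 = $2.08 + $1.8 = $3.88
Saving = $19.63 − $3.88 = $15.75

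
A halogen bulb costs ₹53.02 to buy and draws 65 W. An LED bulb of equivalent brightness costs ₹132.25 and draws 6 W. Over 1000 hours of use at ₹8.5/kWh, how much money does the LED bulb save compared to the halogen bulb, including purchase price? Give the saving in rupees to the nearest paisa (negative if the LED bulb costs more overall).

₹422.27

halogen bulb: ₹53.02 + (65/1000) kW × 1000 h × ₹8.5 = ₹53.02 + ₹552.5 = ₹605.52
LED bulb: ₹132.25 + (6/1000) kW × 1000 h × ₹8.5 = ₹132.25 + ₹51 = ₹183.25
Saving = ₹605.52 − ₹183.25 = ₹422.27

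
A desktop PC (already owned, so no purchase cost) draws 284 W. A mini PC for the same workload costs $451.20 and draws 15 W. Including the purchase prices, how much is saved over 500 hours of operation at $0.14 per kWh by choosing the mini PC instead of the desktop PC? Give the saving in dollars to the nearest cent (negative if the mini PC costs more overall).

-$432.37

desktop PC: $0.00 + (284/1000) kW × 500 h × $0.14 = $0.00 + $19.88 = $19.88
mini PC: $451.20 + (15/1000) kW × 500 h × $0.14 = $451.20 + $1.05 = $452.25
Saving = $19.88 − $452.25 = −$432.37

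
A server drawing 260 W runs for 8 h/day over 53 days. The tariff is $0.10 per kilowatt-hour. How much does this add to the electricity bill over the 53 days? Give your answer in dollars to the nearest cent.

$11.02

Runtime = 8 h/day × 53 days = 424 h
Energy = 0.26 kW × 424 h = 110.24 kWh
Cost = 110.24 kWh × $0.10/kWh = $11.02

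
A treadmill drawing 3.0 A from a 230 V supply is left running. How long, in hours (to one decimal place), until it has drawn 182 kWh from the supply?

Power = 3.0 A × 230 V = 690 W = 0.69 kW
Hours = 182 kWh ÷ 0.69 kW = 263.8 h

263.8 h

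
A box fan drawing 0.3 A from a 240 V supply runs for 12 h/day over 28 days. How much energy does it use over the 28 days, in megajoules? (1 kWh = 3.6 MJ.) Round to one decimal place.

Power = 0.3 A × 240 V = 72 W = 0.072 kW
Runtime = 12 h/day × 28 days = 336 h
Energy = 0.072 kW × 336 h = 24.192 kWh
= 24.192 × 3.6 MJ = 87.1 MJ

87.1 MJ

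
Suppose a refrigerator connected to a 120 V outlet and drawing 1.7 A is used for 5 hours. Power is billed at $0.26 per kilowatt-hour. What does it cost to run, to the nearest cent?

Power = 1.7 A × 120 V = 204 W = 0.204 kW
Energy = 0.204 kW × 5 h = 1.02 kWh
Cost = 1.02 kWh × $0.26/kWh = $0.27

$0.27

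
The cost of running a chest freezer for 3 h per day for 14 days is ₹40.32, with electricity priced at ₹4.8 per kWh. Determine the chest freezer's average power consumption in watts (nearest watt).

200 W

Energy = ₹40.32 ÷ ₹4.8/kWh = 8.4 kWh
Runtime = 3 h/day × 14 days = 42 h
Power = 8.4 kWh ÷ 42 h = 0.2 kW = 200 W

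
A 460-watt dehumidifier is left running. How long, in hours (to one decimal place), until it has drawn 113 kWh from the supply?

Hours = 113 kWh ÷ 0.46 kW = 245.7 h

245.7 h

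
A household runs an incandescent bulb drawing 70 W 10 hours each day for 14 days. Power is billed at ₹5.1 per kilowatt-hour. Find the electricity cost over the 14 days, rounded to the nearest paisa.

Runtime = 10 h/day × 14 days = 140 h
Energy = 0.07 kW × 140 h = 9.8 kWh
Cost = 9.8 kWh × ₹5.1/kWh = ₹49.98

₹49.98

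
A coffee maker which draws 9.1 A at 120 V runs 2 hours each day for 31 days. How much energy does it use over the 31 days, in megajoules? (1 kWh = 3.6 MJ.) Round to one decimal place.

Power = 9.1 A × 120 V = 1092 W = 1.092 kW
Runtime = 2 h/day × 31 days = 62 h
Energy = 1.092 kW × 62 h = 67.704 kWh
= 67.704 × 3.6 MJ = 243.7 MJ

243.7 MJ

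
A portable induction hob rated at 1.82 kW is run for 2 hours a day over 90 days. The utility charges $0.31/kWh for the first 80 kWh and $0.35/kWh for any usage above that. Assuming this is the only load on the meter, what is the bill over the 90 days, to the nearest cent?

Runtime = 2 h/day × 90 days = 180 h
Energy = 1.82 kW × 180 h = 327.6 kWh
Tier 1 (0–80 kWh): 80 × $0.31 = $24.8
Above 80 kWh: 247.6 × $0.35 = $86.66
Bill = $111.46

$111.46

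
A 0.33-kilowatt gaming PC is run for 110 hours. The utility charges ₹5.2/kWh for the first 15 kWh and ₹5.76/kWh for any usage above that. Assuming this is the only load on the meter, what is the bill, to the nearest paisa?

Energy = 0.33 kW × 110 h = 36.3 kWh
Tier 1 (0–15 kWh): 15 × ₹5.2 = ₹78
Above 15 kWh: 21.3 × ₹5.76 = ₹122.688
Bill = ₹200.69

₹200.69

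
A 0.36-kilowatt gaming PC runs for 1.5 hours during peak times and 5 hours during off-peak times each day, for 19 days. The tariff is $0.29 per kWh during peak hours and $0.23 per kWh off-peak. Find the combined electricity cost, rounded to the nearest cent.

Peak energy = 0.36 kW × 1.5 h × 19 = 10.26 kWh
Off-peak energy = 0.36 kW × 5 h × 19 = 34.2 kWh
Cost = 10.26 × $0.29 + 34.2 × $0.23 = $2.9754 + $7.866 = $10.84

$10.84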